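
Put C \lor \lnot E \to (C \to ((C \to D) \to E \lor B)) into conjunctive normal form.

\lnot C \lor \lnot D \lor E \lor B

C \lor \lnot E \to (C \to ((C \to D) \to E \lor B))
= \lnot (C \lor \lnot E) \lor (C \to ((C \to D) \to E \lor B))   — eliminate \to
= \lnot (C \lor \lnot E) \lor \lnot C \lor ((C \to D) \to E \lor B)   — eliminate \to
= \lnot (C \lor \lnot E) \lor \lnot C \lor \lnot (C \to D) \lor E \lor B   — eliminate \to
= \lnot (C \lor \lnot E) \lor \lnot C \lor \lnot (\lnot C \lor D) \lor E \lor B   — eliminate \to
= \lnot C \land \lnot \lnot E \lor \lnot C \lor \lnot (\lnot C \lor D) \lor E \lor B   — De Morgan
= \lnot C \land E \lor \lnot C \lor \lnot (\lnot C \lor D) \lor E \lor B   — double negation
= \lnot C \land E \lor \lnot C \lor \lnot \lnot C \land \lnot D \lor E \lor B   — De Morgan
= \lnot C \land E \lor \lnot C \lor C \land \lnot D \lor E \lor B   — double negation
= (\lnot C \lor \lnot C \lor C \lor E \lor B) \land (\lnot C \lor \lnot C \lor \lnot D \lor E \lor B) \land (E \lor \lnot C \lor C \lor E \lor B) \land (E \lor \lnot C \lor \lnot D \lor E \lor B)   — distribute \lor over \land
= \lnot C \lor \lnot D \lor E \lor B   — simplify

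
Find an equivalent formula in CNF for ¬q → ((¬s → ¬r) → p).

¬q → ((¬s → ¬r) → p)
= ¬¬q ∨ ((¬s → ¬r) → p)   (eliminate →)
= ¬¬q ∨ ¬(¬s → ¬r) ∨ p   (eliminate →)
= ¬¬q ∨ ¬(¬¬s ∨ ¬r) ∨ p   (eliminate →)
= q ∨ ¬(¬¬s ∨ ¬r) ∨ p   (double negation)
= q ∨ (¬¬¬s ∧ ¬¬r) ∨ p   (De Morgan)
= q ∨ (¬s ∧ ¬¬r) ∨ p   (double negation)
= q ∨ (¬s ∧ r) ∨ p   (double negation)
= (q ∨ ¬s ∨ p) ∧ (q ∨ r ∨ p)   (distribute ∨ over ∧)

(q ∨ ¬s ∨ p) ∧ (q ∨ r ∨ p)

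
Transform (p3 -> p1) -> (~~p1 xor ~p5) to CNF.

(p3 | p1 | ~p5) & (~p1 | p5)

(p3 -> p1) -> (~~p1 xor ~p5)
≡ ~(p3 -> p1) | (~~p1 xor ~p5)   [eliminate ->]
≡ ~(~p3 | p1) | (~~p1 xor ~p5)   [eliminate ->]
≡ ~(~p3 | p1) | ((~~p1 | ~p5) & ~(~~p1 & ~p5))   [expand xor]
≡ (~~p3 & ~p1) | ((~~p1 | ~p5) & ~(~~p1 & ~p5))   [De Morgan]
≡ (p3 & ~p1) | ((~~p1 | ~p5) & ~(~~p1 & ~p5))   [double negation]
≡ (p3 & ~p1) | ((p1 | ~p5) & ~(~~p1 & ~p5))   [double negation]
≡ (p3 & ~p1) | ((p1 | ~p5) & (~~~p1 | ~~p5))   [De Morgan]
≡ (p3 & ~p1) | ((p1 | ~p5) & (~p1 | ~~p5))   [double negation]
≡ (p3 & ~p1) | ((p1 | ~p5) & (~p1 | p5))   [double negation]
≡ (p3 | p1 | ~p5) & (p3 | ~p1 | p5) & (~p1 | p1 | ~p5) & (~p1 | ~p1 | p5)   [distribute | over &]
≡ (p3 | p1 | ~p5) & (~p1 | p5)   [simplify]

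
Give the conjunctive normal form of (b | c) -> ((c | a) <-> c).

~b | ~a | c

(b | c) -> ((c | a) <-> c)
= ~(b | c) | ((c | a) <-> c)   (eliminate ->)
= ~(b | c) | (((c | a) -> c) & (c -> (c | a)))   (eliminate <->)
= ~(b | c) | ((~(c | a) | c) & (c -> (c | a)))   (eliminate ->)
= ~(b | c) | ((~(c | a) | c) & (~c | c | a))   (eliminate ->)
= (~b & ~c) | ((~(c | a) | c) & (~c | c | a))   (De Morgan)
= (~b & ~c) | (((~c & ~a) | c) & (~c | c | a))   (De Morgan)
= (~b | ~c | c) & (~b | ~a | c) & (~b | ~c | c | a) & (~c | ~c | c) & (~c | ~a | c) & (~c | ~c | c | a)   (distribute | over &)
= ~b | ~a | c   (simplify)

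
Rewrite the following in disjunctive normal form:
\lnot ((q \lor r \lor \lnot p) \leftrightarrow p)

\lnot p \lor (p \land \lnot q \land \lnot r)

\lnot ((q \lor r \lor \lnot p) \leftrightarrow p)
= \lnot (((q \lor r \lor \lnot p) \to p) \land (p \to (q \lor r \lor \lnot p)))   (eliminate \leftrightarrow)
= \lnot ((\lnot (q \lor r \lor \lnot p) \lor p) \land (p \to (q \lor r \lor \lnot p)))   (eliminate \to)
= \lnot ((\lnot (q \lor r \lor \lnot p) \lor p) \land (\lnot p \lor q \lor r \lor \lnot p))   (eliminate \to)
= \lnot (\lnot (q \lor r \lor \lnot p) \lor p) \lor \lnot (\lnot p \lor q \lor r \lor \lnot p)   (De Morgan)
= (\lnot \lnot (q \lor r \lor \lnot p) \land \lnot p) \lor \lnot (\lnot p \lor q \lor r \lor \lnot p)   (De Morgan)
= ((q \lor r \lor \lnot p) \land \lnot p) \lor \lnot (\lnot p \lor q \lor r \lor \lnot p)   (double negation)
= ((q \lor r \lor \lnot p) \land \lnot p) \lor (\lnot \lnot p \land \lnot q \land \lnot r \land \lnot \lnot p)   (De Morgan)
= ((q \lor r \lor \lnot p) \land \lnot p) \lor (p \land \lnot q \land \lnot r \land \lnot \lnot p)   (double negation)
= ((q \lor r \lor \lnot p) \land \lnot p) \lor (p \land \lnot q \land \lnot r \land p)   (double negation)
= (q \land \lnot p) \lor (r \land \lnot p) \lor (\lnot p \land \lnot p) \lor (p \land \lnot q \land \lnot r \land p)   (distribute \land over \lor)
= \lnot p \lor (p \land \lnot q \land \lnot r)   (simplify)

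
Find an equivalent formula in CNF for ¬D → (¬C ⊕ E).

(D ∨ ¬C ∨ E) ∧ (D ∨ C ∨ ¬E)

¬D → (¬C ⊕ E)
≡ ¬¬D ∨ (¬C ⊕ E)   [eliminate →]
≡ ¬¬D ∨ ((¬C ∨ E) ∧ ¬(¬C ∧ E))   [expand ⊕]
≡ D ∨ ((¬C ∨ E) ∧ ¬(¬C ∧ E))   [double negation]
≡ D ∨ ((¬C ∨ E) ∧ (¬¬C ∨ ¬E))   [De Morgan]
≡ D ∨ ((¬C ∨ E) ∧ (C ∨ ¬E))   [double negation]
≡ (D ∨ ¬C ∨ E) ∧ (D ∨ C ∨ ¬E)   [distribute ∨ over ∧]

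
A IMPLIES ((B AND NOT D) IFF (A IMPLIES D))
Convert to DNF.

A IMPLIES ((B AND NOT D) IFF (A IMPLIES D))
≡ NOT A OR ((B AND NOT D) IFF (A IMPLIES D))
≡ NOT A OR (((B AND NOT D) IMPLIES (A IMPLIES D)) AND ((A IMPLIES D) IMPLIES (B AND NOT D)))
≡ NOT A OR ((NOT (B AND NOT D) OR (A IMPLIES D)) AND ((A IMPLIES D) IMPLIES (B AND NOT D)))
≡ NOT A OR ((NOT (B AND NOT D) OR NOT A OR D) AND ((A IMPLIES D) IMPLIES (B AND NOT D)))
≡ NOT A OR ((NOT (B AND NOT D) OR NOT A OR D) AND (NOT (A IMPLIES D) OR (B AND NOT D)))
≡ NOT A OR ((NOT (B AND NOT D) OR NOT A OR D) AND (NOT (NOT A OR D) OR (B AND NOT D)))
≡ NOT A OR ((NOT B OR NOT NOT D OR NOT A OR D) AND (NOT (NOT A OR D) OR (B AND NOT D)))
≡ NOT A OR ((NOT B OR D OR NOT A OR D) AND (NOT (NOT A OR D) OR (B AND NOT D)))
≡ NOT A OR ((NOT B OR D OR NOT A OR D) AND ((NOT NOT A AND NOT D) OR (B AND NOT D)))
≡ NOT A OR ((NOT B OR D OR NOT A OR D) AND ((A AND NOT D) OR (B AND NOT D)))
≡ NOT A OR (NOT B AND A AND NOT D) OR (NOT B AND B AND NOT D) OR (D AND A AND NOT D) OR (D AND B AND NOT D) OR (NOT A AND A AND NOT D) OR (NOT A AND B AND NOT D) OR (D AND A AND NOT D) OR (D AND B AND NOT D)
≡ NOT A OR (NOT B AND A AND NOT D)

NOT A OR (NOT B AND A AND NOT D)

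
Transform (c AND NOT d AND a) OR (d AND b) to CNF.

(c OR d) AND (c OR b) AND (NOT d OR b) AND (a OR d) AND (a OR b)

(c AND NOT d AND a) OR (d AND b)
⇔ (c OR d) AND (c OR b) AND (NOT d OR d) AND (NOT d OR b) AND (a OR d) AND (a OR b)   [distribute OR over AND]
⇔ (c OR d) AND (c OR b) AND (NOT d OR b) AND (a OR d) AND (a OR b)   [simplify]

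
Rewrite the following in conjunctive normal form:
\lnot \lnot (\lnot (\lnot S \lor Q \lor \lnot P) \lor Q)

(S \lor Q) \land (P \lor Q)

\lnot \lnot (\lnot (\lnot S \lor Q \lor \lnot P) \lor Q)
≡ \lnot (\lnot S \lor Q \lor \lnot P) \lor Q   [double negation]
≡ (\lnot \lnot S \land \lnot Q \land \lnot \lnot P) \lor Q   [De Morgan]
≡ (S \land \lnot Q \land \lnot \lnot P) \lor Q   [double negation]
≡ (S \land \lnot Q \land P) \lor Q   [double negation]
≡ (S \lor Q) \land (\lnot Q \lor Q) \land (P \lor Q)   [distribute \lor over \land]
≡ (S \lor Q) \land (P \lor Q)   [simplify]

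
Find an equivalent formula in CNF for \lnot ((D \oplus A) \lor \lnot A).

(\lnot A \lor D) \land A

\lnot ((D \oplus A) \lor \lnot A)
⇔ \lnot (((D \lor A) \land \lnot (D \land A)) \lor \lnot A)   [expand \oplus]
⇔ \lnot ((D \lor A) \land \lnot (D \land A)) \land \lnot \lnot A   [De Morgan]
⇔ (\lnot (D \lor A) \lor \lnot \lnot (D \land A)) \land \lnot \lnot A   [De Morgan]
⇔ ((\lnot D \land \lnot A) \lor \lnot \lnot (D \land A)) \land \lnot \lnot A   [De Morgan]
⇔ ((\lnot D \land \lnot A) \lor (D \land A)) \land \lnot \lnot A   [double negation]
⇔ ((\lnot D \land \lnot A) \lor (D \land A)) \land A   [double negation]
⇔ (\lnot D \lor D) \land (\lnot D \lor A) \land (\lnot A \lor D) \land (\lnot A \lor A) \land A   [distribute \lor over \land]
⇔ (\lnot A \lor D) \land A   [simplify]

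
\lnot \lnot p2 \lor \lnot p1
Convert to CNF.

\lnot \lnot p2 \lor \lnot p1
⇔ p2 \lor \lnot p1

p2 \lor \lnot p1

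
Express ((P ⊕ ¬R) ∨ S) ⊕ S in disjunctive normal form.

((P ⊕ ¬R) ∨ S) ⊕ S
= (((P ⊕ ¬R) ∨ S) ∧ ¬S) ∨ (¬((P ⊕ ¬R) ∨ S) ∧ S)
= (((P ∧ ¬¬R) ∨ (¬P ∧ ¬R) ∨ S) ∧ ¬S) ∨ (¬((P ⊕ ¬R) ∨ S) ∧ S)
= (((P ∧ ¬¬R) ∨ (¬P ∧ ¬R) ∨ S) ∧ ¬S) ∨ (¬((P ∧ ¬¬R) ∨ (¬P ∧ ¬R) ∨ S) ∧ S)
= (((P ∧ R) ∨ (¬P ∧ ¬R) ∨ S) ∧ ¬S) ∨ (¬((P ∧ ¬¬R) ∨ (¬P ∧ ¬R) ∨ S) ∧ S)
= (((P ∧ R) ∨ (¬P ∧ ¬R) ∨ S) ∧ ¬S) ∨ (¬(P ∧ ¬¬R) ∧ ¬(¬P ∧ ¬R) ∧ ¬S ∧ S)
= (((P ∧ R) ∨ (¬P ∧ ¬R) ∨ S) ∧ ¬S) ∨ ((¬P ∨ ¬¬¬R) ∧ ¬(¬P ∧ ¬R) ∧ ¬S ∧ S)
= (((P ∧ R) ∨ (¬P ∧ ¬R) ∨ S) ∧ ¬S) ∨ ((¬P ∨ ¬R) ∧ ¬(¬P ∧ ¬R) ∧ ¬S ∧ S)
= (((P ∧ R) ∨ (¬P ∧ ¬R) ∨ S) ∧ ¬S) ∨ ((¬P ∨ ¬R) ∧ (¬¬P ∨ ¬¬R) ∧ ¬S ∧ S)
= (((P ∧ R) ∨ (¬P ∧ ¬R) ∨ S) ∧ ¬S) ∨ ((¬P ∨ ¬R) ∧ (P ∨ ¬¬R) ∧ ¬S ∧ S)
= (((P ∧ R) ∨ (¬P ∧ ¬R) ∨ S) ∧ ¬S) ∨ ((¬P ∨ ¬R) ∧ (P ∨ R) ∧ ¬S ∧ S)
= (P ∧ R ∧ ¬S) ∨ (¬P ∧ ¬R ∧ ¬S) ∨ (S ∧ ¬S) ∨ (¬P ∧ P ∧ ¬S ∧ S) ∨ (¬P ∧ R ∧ ¬S ∧ S) ∨ (¬R ∧ P ∧ ¬S ∧ S) ∨ (¬R ∧ R ∧ ¬S ∧ S)
= (P ∧ R ∧ ¬S) ∨ (¬P ∧ ¬R ∧ ¬S)

(P ∧ R ∧ ¬S) ∨ (¬P ∧ ¬R ∧ ¬S)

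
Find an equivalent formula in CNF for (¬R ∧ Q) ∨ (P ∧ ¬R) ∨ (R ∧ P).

(¬R ∧ Q) ∨ (P ∧ ¬R) ∨ (R ∧ P)
= (¬R ∨ P ∨ R) ∧ (¬R ∨ P ∨ P) ∧ (¬R ∨ ¬R ∨ R) ∧ (¬R ∨ ¬R ∨ P) ∧ (Q ∨ P ∨ R) ∧ (Q ∨ P ∨ P) ∧ (Q ∨ ¬R ∨ R) ∧ (Q ∨ ¬R ∨ P)   [distribute ∨ over ∧]
= (¬R ∨ P) ∧ (Q ∨ P)   [simplify]

(¬R ∨ P) ∧ (Q ∨ P)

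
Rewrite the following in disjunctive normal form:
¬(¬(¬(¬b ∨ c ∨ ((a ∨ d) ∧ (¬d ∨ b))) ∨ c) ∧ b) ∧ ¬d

¬(¬(¬(¬b ∨ c ∨ ((a ∨ d) ∧ (¬d ∨ b))) ∨ c) ∧ b) ∧ ¬d
≡ (¬¬(¬(¬b ∨ c ∨ ((a ∨ d) ∧ (¬d ∨ b))) ∨ c) ∨ ¬b) ∧ ¬d   — De Morgan
≡ (¬(¬b ∨ c ∨ ((a ∨ d) ∧ (¬d ∨ b))) ∨ c ∨ ¬b) ∧ ¬d   — double negation
≡ ((¬¬b ∧ ¬c ∧ ¬((a ∨ d) ∧ (¬d ∨ b))) ∨ c ∨ ¬b) ∧ ¬d   — De Morgan
≡ ((b ∧ ¬c ∧ ¬((a ∨ d) ∧ (¬d ∨ b))) ∨ c ∨ ¬b) ∧ ¬d   — double negation
≡ ((b ∧ ¬c ∧ (¬(a ∨ d) ∨ ¬(¬d ∨ b))) ∨ c ∨ ¬b) ∧ ¬d   — De Morgan
≡ ((b ∧ ¬c ∧ ((¬a ∧ ¬d) ∨ ¬(¬d ∨ b))) ∨ c ∨ ¬b) ∧ ¬d   — De Morgan
≡ ((b ∧ ¬c ∧ ((¬a ∧ ¬d) ∨ (¬¬d ∧ ¬b))) ∨ c ∨ ¬b) ∧ ¬d   — De Morgan
≡ ((b ∧ ¬c ∧ ((¬a ∧ ¬d) ∨ (d ∧ ¬b))) ∨ c ∨ ¬b) ∧ ¬d   — double negation
≡ (b ∧ ¬c ∧ ¬a ∧ ¬d ∧ ¬d) ∨ (b ∧ ¬c ∧ d ∧ ¬b ∧ ¬d) ∨ (c ∧ ¬d) ∨ (¬b ∧ ¬d)   — distribute ∧ over ∨
≡ (b ∧ ¬c ∧ ¬a ∧ ¬d) ∨ (c ∧ ¬d) ∨ (¬b ∧ ¬d)   — simplify

(b ∧ ¬c ∧ ¬a ∧ ¬d) ∨ (c ∧ ¬d) ∨ (¬b ∧ ¬d)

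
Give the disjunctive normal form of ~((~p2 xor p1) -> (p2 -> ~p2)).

p2 & p1

~((~p2 xor p1) -> (p2 -> ~p2))
⇔ ~(~(~p2 xor p1) | (p2 -> ~p2))   — eliminate ->
⇔ ~(~((~p2 & ~p1) | (~~p2 & p1)) | (p2 -> ~p2))   — expand xor
⇔ ~(~((~p2 & ~p1) | (~~p2 & p1)) | ~p2 | ~p2)   — eliminate ->
⇔ ~~((~p2 & ~p1) | (~~p2 & p1)) & ~~p2 & ~~p2   — De Morgan
⇔ ((~p2 & ~p1) | (~~p2 & p1)) & ~~p2 & ~~p2   — double negation
⇔ ((~p2 & ~p1) | (p2 & p1)) & ~~p2 & ~~p2   — double negation
⇔ ((~p2 & ~p1) | (p2 & p1)) & p2 & ~~p2   — double negation
⇔ ((~p2 & ~p1) | (p2 & p1)) & p2 & p2   — double negation
⇔ (~p2 & ~p1 & p2 & p2) | (p2 & p1 & p2 & p2)   — distribute & over |
⇔ p2 & p1   — simplify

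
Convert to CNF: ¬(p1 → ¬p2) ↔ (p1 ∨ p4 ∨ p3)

(¬p1 ∨ p2) ∧ (¬p4 ∨ p1) ∧ (¬p4 ∨ p2) ∧ (¬p3 ∨ p1) ∧ (¬p3 ∨ p2)

¬(p1 → ¬p2) ↔ (p1 ∨ p4 ∨ p3)
≡ (¬(p1 → ¬p2) → (p1 ∨ p4 ∨ p3)) ∧ ((p1 ∨ p4 ∨ p3) → ¬(p1 → ¬p2))   (eliminate ↔)
≡ (¬¬(p1 → ¬p2) ∨ p1 ∨ p4 ∨ p3) ∧ ((p1 ∨ p4 ∨ p3) → ¬(p1 → ¬p2))   (eliminate →)
≡ (¬¬(¬p1 ∨ ¬p2) ∨ p1 ∨ p4 ∨ p3) ∧ ((p1 ∨ p4 ∨ p3) → ¬(p1 → ¬p2))   (eliminate →)
≡ (¬¬(¬p1 ∨ ¬p2) ∨ p1 ∨ p4 ∨ p3) ∧ (¬(p1 ∨ p4 ∨ p3) ∨ ¬(p1 → ¬p2))   (eliminate →)
≡ (¬¬(¬p1 ∨ ¬p2) ∨ p1 ∨ p4 ∨ p3) ∧ (¬(p1 ∨ p4 ∨ p3) ∨ ¬(¬p1 ∨ ¬p2))   (eliminate →)
≡ (¬p1 ∨ ¬p2 ∨ p1 ∨ p4 ∨ p3) ∧ (¬(p1 ∨ p4 ∨ p3) ∨ ¬(¬p1 ∨ ¬p2))   (double negation)
≡ (¬p1 ∨ ¬p2 ∨ p1 ∨ p4 ∨ p3) ∧ ((¬p1 ∧ ¬p4 ∧ ¬p3) ∨ ¬(¬p1 ∨ ¬p2))   (De Morgan)
≡ (¬p1 ∨ ¬p2 ∨ p1 ∨ p4 ∨ p3) ∧ ((¬p1 ∧ ¬p4 ∧ ¬p3) ∨ (¬¬p1 ∧ ¬¬p2))   (De Morgan)
≡ (¬p1 ∨ ¬p2 ∨ p1 ∨ p4 ∨ p3) ∧ ((¬p1 ∧ ¬p4 ∧ ¬p3) ∨ (p1 ∧ ¬¬p2))   (double negation)
≡ (¬p1 ∨ ¬p2 ∨ p1 ∨ p4 ∨ p3) ∧ ((¬p1 ∧ ¬p4 ∧ ¬p3) ∨ (p1 ∧ p2))   (double negation)
≡ (¬p1 ∨ ¬p2 ∨ p1 ∨ p4 ∨ p3) ∧ (¬p1 ∨ p1) ∧ (¬p1 ∨ p2) ∧ (¬p4 ∨ p1) ∧ (¬p4 ∨ p2) ∧ (¬p3 ∨ p1) ∧ (¬p3 ∨ p2)   (distribute ∨ over ∧)
≡ (¬p1 ∨ p2) ∧ (¬p4 ∨ p1) ∧ (¬p4 ∨ p2) ∧ (¬p3 ∨ p1) ∧ (¬p3 ∨ p2)   (simplify)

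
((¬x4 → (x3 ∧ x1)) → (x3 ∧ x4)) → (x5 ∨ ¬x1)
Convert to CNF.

(x4 ∨ x3 ∨ x5 ∨ ¬x1) ∧ (¬x3 ∨ ¬x4 ∨ x5 ∨ ¬x1)

((¬x4 → (x3 ∧ x1)) → (x3 ∧ x4)) → (x5 ∨ ¬x1)
≡ ¬((¬x4 → (x3 ∧ x1)) → (x3 ∧ x4)) ∨ x5 ∨ ¬x1   [eliminate →]
≡ ¬(¬(¬x4 → (x3 ∧ x1)) ∨ (x3 ∧ x4)) ∨ x5 ∨ ¬x1   [eliminate →]
≡ ¬(¬(¬¬x4 ∨ (x3 ∧ x1)) ∨ (x3 ∧ x4)) ∨ x5 ∨ ¬x1   [eliminate →]
≡ (¬¬(¬¬x4 ∨ (x3 ∧ x1)) ∧ ¬(x3 ∧ x4)) ∨ x5 ∨ ¬x1   [De Morgan]
≡ ((¬¬x4 ∨ (x3 ∧ x1)) ∧ ¬(x3 ∧ x4)) ∨ x5 ∨ ¬x1   [double negation]
≡ ((x4 ∨ (x3 ∧ x1)) ∧ ¬(x3 ∧ x4)) ∨ x5 ∨ ¬x1   [double negation]
≡ ((x4 ∨ (x3 ∧ x1)) ∧ (¬x3 ∨ ¬x4)) ∨ x5 ∨ ¬x1   [De Morgan]
≡ (x4 ∨ x3 ∨ x5 ∨ ¬x1) ∧ (x4 ∨ x1 ∨ x5 ∨ ¬x1) ∧ (¬x3 ∨ ¬x4 ∨ x5 ∨ ¬x1)   [distribute ∨ over ∧]
≡ (x4 ∨ x3 ∨ x5 ∨ ¬x1) ∧ (¬x3 ∨ ¬x4 ∨ x5 ∨ ¬x1)   [simplify]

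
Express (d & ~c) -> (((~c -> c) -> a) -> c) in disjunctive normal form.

(d & ~c) -> (((~c -> c) -> a) -> c)
⇔ ~(d & ~c) | (((~c -> c) -> a) -> c)   [eliminate ->]
⇔ ~(d & ~c) | ~((~c -> c) -> a) | c   [eliminate ->]
⇔ ~(d & ~c) | ~(~(~c -> c) | a) | c   [eliminate ->]
⇔ ~(d & ~c) | ~(~(~~c | c) | a) | c   [eliminate ->]
⇔ ~d | ~~c | ~(~(~~c | c) | a) | c   [De Morgan]
⇔ ~d | c | ~(~(~~c | c) | a) | c   [double negation]
⇔ ~d | c | (~~(~~c | c) & ~a) | c   [De Morgan]
⇔ ~d | c | ((~~c | c) & ~a) | c   [double negation]
⇔ ~d | c | ((c | c) & ~a) | c   [double negation]
⇔ ~d | c | (c & ~a) | (c & ~a) | c   [distribute & over |]
⇔ ~d | c   [simplify]

~d | c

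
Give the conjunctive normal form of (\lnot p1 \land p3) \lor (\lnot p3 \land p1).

(\lnot p1 \lor \lnot p3) \land (p3 \lor p1)

(\lnot p1 \land p3) \lor (\lnot p3 \land p1)
≡ (\lnot p1 \lor \lnot p3) \land (\lnot p1 \lor p1) \land (p3 \lor \lnot p3) \land (p3 \lor p1)   — distribute \lor over \land
≡ (\lnot p1 \lor \lnot p3) \land (p3 \lor p1)   — simplify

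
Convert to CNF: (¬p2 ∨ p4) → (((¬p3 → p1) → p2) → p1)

(¬p2 ∨ p4) → (((¬p3 → p1) → p2) → p1)
= ¬(¬p2 ∨ p4) ∨ (((¬p3 → p1) → p2) → p1)   [eliminate →]
= ¬(¬p2 ∨ p4) ∨ ¬((¬p3 → p1) → p2) ∨ p1   [eliminate →]
= ¬(¬p2 ∨ p4) ∨ ¬(¬(¬p3 → p1) ∨ p2) ∨ p1   [eliminate →]
= ¬(¬p2 ∨ p4) ∨ ¬(¬(¬¬p3 ∨ p1) ∨ p2) ∨ p1   [eliminate →]
= (¬¬p2 ∧ ¬p4) ∨ ¬(¬(¬¬p3 ∨ p1) ∨ p2) ∨ p1   [De Morgan]
= (p2 ∧ ¬p4) ∨ ¬(¬(¬¬p3 ∨ p1) ∨ p2) ∨ p1   [double negation]
= (p2 ∧ ¬p4) ∨ (¬¬(¬¬p3 ∨ p1) ∧ ¬p2) ∨ p1   [De Morgan]
= (p2 ∧ ¬p4) ∨ ((¬¬p3 ∨ p1) ∧ ¬p2) ∨ p1   [double negation]
= (p2 ∧ ¬p4) ∨ ((p3 ∨ p1) ∧ ¬p2) ∨ p1   [double negation]
= (p2 ∨ p3 ∨ p1 ∨ p1) ∧ (p2 ∨ ¬p2 ∨ p1) ∧ (¬p4 ∨ p3 ∨ p1 ∨ p1) ∧ (¬p4 ∨ ¬p2 ∨ p1)   [distribute ∨ over ∧]
= (p2 ∨ p3 ∨ p1) ∧ (¬p4 ∨ p3 ∨ p1) ∧ (¬p4 ∨ ¬p2 ∨ p1)   [simplify]

(p2 ∨ p3 ∨ p1) ∧ (¬p4 ∨ p3 ∨ p1) ∧ (¬p4 ∨ ¬p2 ∨ p1)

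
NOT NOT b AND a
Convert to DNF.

NOT NOT b AND a
≡ b AND a   [double negation]

b AND a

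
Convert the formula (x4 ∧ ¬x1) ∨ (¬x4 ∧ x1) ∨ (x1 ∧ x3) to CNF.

(x4 ∨ x1) ∧ (¬x1 ∨ ¬x4 ∨ x3)

(x4 ∧ ¬x1) ∨ (¬x4 ∧ x1) ∨ (x1 ∧ x3)
≡ (x4 ∨ ¬x4 ∨ x1) ∧ (x4 ∨ ¬x4 ∨ x3) ∧ (x4 ∨ x1 ∨ x1) ∧ (x4 ∨ x1 ∨ x3) ∧ (¬x1 ∨ ¬x4 ∨ x1) ∧ (¬x1 ∨ ¬x4 ∨ x3) ∧ (¬x1 ∨ x1 ∨ x1) ∧ (¬x1 ∨ x1 ∨ x3)
≡ (x4 ∨ x1) ∧ (¬x1 ∨ ¬x4 ∨ x3)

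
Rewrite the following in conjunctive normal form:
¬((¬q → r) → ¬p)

¬((¬q → r) → ¬p)
⇔ ¬(¬(¬q → r) ∨ ¬p)   [eliminate →]
⇔ ¬(¬(¬¬q ∨ r) ∨ ¬p)   [eliminate →]
⇔ ¬¬(¬¬q ∨ r) ∧ ¬¬p   [De Morgan]
⇔ (¬¬q ∨ r) ∧ ¬¬p   [double negation]
⇔ (q ∨ r) ∧ ¬¬p   [double negation]
⇔ (q ∨ r) ∧ p   [double negation]

(q ∨ r) ∧ p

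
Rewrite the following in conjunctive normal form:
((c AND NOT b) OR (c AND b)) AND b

c AND b

((c AND NOT b) OR (c AND b)) AND b
≡ (c OR c) AND (c OR b) AND (NOT b OR c) AND (NOT b OR b) AND b   — distribute OR over AND
≡ c AND b   — simplify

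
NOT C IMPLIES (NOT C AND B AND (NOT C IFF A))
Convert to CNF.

NOT C IMPLIES (NOT C AND B AND (NOT C IFF A))
⇔ NOT NOT C OR (NOT C AND B AND (NOT C IFF A))   [eliminate IMPLIES]
⇔ NOT NOT C OR (NOT C AND B AND (NOT C IMPLIES A) AND (A IMPLIES NOT C))   [eliminate IFF]
⇔ NOT NOT C OR (NOT C AND B AND (NOT NOT C OR A) AND (A IMPLIES NOT C))   [eliminate IMPLIES]
⇔ NOT NOT C OR (NOT C AND B AND (NOT NOT C OR A) AND (NOT A OR NOT C))   [eliminate IMPLIES]
⇔ C OR (NOT C AND B AND (NOT NOT C OR A) AND (NOT A OR NOT C))   [double negation]
⇔ C OR (NOT C AND B AND (C OR A) AND (NOT A OR NOT C))   [double negation]
⇔ (C OR NOT C) AND (C OR B) AND (C OR C OR A) AND (C OR NOT A OR NOT C)   [distribute OR over AND]
⇔ (C OR B) AND (C OR A)   [simplify]

(C OR B) AND (C OR A)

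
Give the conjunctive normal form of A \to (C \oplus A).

A \to (C \oplus A)
≡ \lnot A \lor (C \oplus A)   — eliminate \to
≡ \lnot A \lor ((C \lor A) \land \lnot (C \land A))   — expand \oplus
≡ \lnot A \lor ((C \lor A) \land (\lnot C \lor \lnot A))   — De Morgan
≡ (\lnot A \lor C \lor A) \land (\lnot A \lor \lnot C \lor \lnot A)   — distribute \lor over \land
≡ \lnot A \lor \lnot C   — simplify

\lnot A \lor \lnot C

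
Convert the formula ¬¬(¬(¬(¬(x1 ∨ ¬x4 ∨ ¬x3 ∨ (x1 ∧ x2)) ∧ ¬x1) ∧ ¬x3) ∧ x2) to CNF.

¬¬(¬(¬(¬(x1 ∨ ¬x4 ∨ ¬x3 ∨ (x1 ∧ x2)) ∧ ¬x1) ∧ ¬x3) ∧ x2)
= ¬(¬(¬(x1 ∨ ¬x4 ∨ ¬x3 ∨ (x1 ∧ x2)) ∧ ¬x1) ∧ ¬x3) ∧ x2   — double negation
= (¬¬(¬(x1 ∨ ¬x4 ∨ ¬x3 ∨ (x1 ∧ x2)) ∧ ¬x1) ∨ ¬¬x3) ∧ x2   — De Morgan
= ((¬(x1 ∨ ¬x4 ∨ ¬x3 ∨ (x1 ∧ x2)) ∧ ¬x1) ∨ ¬¬x3) ∧ x2   — double negation
= ((¬x1 ∧ ¬¬x4 ∧ ¬¬x3 ∧ ¬(x1 ∧ x2) ∧ ¬x1) ∨ ¬¬x3) ∧ x2   — De Morgan
= ((¬x1 ∧ x4 ∧ ¬¬x3 ∧ ¬(x1 ∧ x2) ∧ ¬x1) ∨ ¬¬x3) ∧ x2   — double negation
= ((¬x1 ∧ x4 ∧ x3 ∧ ¬(x1 ∧ x2) ∧ ¬x1) ∨ ¬¬x3) ∧ x2   — double negation
= ((¬x1 ∧ x4 ∧ x3 ∧ (¬x1 ∨ ¬x2) ∧ ¬x1) ∨ ¬¬x3) ∧ x2   — De Morgan
= ((¬x1 ∧ x4 ∧ x3 ∧ (¬x1 ∨ ¬x2) ∧ ¬x1) ∨ x3) ∧ x2   — double negation
= (¬x1 ∨ x3) ∧ (x4 ∨ x3) ∧ (x3 ∨ x3) ∧ (¬x1 ∨ ¬x2 ∨ x3) ∧ (¬x1 ∨ x3) ∧ x2   — distribute ∨ over ∧
= x3 ∧ x2   — simplify

x3 ∧ x2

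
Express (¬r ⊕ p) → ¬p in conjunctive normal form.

(¬r ⊕ p) → ¬p
= ¬(¬r ⊕ p) ∨ ¬p   — eliminate →
= ¬((¬r ∨ p) ∧ ¬(¬r ∧ p)) ∨ ¬p   — expand ⊕
= ¬(¬r ∨ p) ∨ ¬¬(¬r ∧ p) ∨ ¬p   — De Morgan
= (¬¬r ∧ ¬p) ∨ ¬¬(¬r ∧ p) ∨ ¬p   — De Morgan
= (r ∧ ¬p) ∨ ¬¬(¬r ∧ p) ∨ ¬p   — double negation
= (r ∧ ¬p) ∨ (¬r ∧ p) ∨ ¬p   — double negation
= (r ∨ ¬r ∨ ¬p) ∧ (r ∨ p ∨ ¬p) ∧ (¬p ∨ ¬r ∨ ¬p) ∧ (¬p ∨ p ∨ ¬p)   — distribute ∨ over ∧
= ¬p ∨ ¬r   — simplify

¬p ∨ ¬r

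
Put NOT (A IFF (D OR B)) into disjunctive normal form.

(A AND NOT D AND NOT B) OR (D AND NOT A) OR (B AND NOT A)

NOT (A IFF (D OR B))
≡ NOT ((A IMPLIES (D OR B)) AND ((D OR B) IMPLIES A))   [eliminate IFF]
≡ NOT ((NOT A OR D OR B) AND ((D OR B) IMPLIES A))   [eliminate IMPLIES]
≡ NOT ((NOT A OR D OR B) AND (NOT (D OR B) OR A))   [eliminate IMPLIES]
≡ NOT (NOT A OR D OR B) OR NOT (NOT (D OR B) OR A)   [De Morgan]
≡ (NOT NOT A AND NOT D AND NOT B) OR NOT (NOT (D OR B) OR A)   [De Morgan]
≡ (A AND NOT D AND NOT B) OR NOT (NOT (D OR B) OR A)   [double negation]
≡ (A AND NOT D AND NOT B) OR (NOT NOT (D OR B) AND NOT A)   [De Morgan]
≡ (A AND NOT D AND NOT B) OR ((D OR B) AND NOT A)   [double negation]
≡ (A AND NOT D AND NOT B) OR (D AND NOT A) OR (B AND NOT A)   [distribute AND over OR]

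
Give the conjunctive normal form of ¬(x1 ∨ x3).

¬(x1 ∨ x3)
≡ ¬x1 ∧ ¬x3   (De Morgan)

¬x1 ∧ ¬x3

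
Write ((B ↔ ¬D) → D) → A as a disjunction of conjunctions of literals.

(¬D ∧ B) ∨ A

((B ↔ ¬D) → D) → A
≡ ¬((B ↔ ¬D) → D) ∨ A   [eliminate →]
≡ ¬(¬(B ↔ ¬D) ∨ D) ∨ A   [eliminate →]
≡ ¬(¬((B → ¬D) ∧ (¬D → B)) ∨ D) ∨ A   [eliminate ↔]
≡ ¬(¬((¬B ∨ ¬D) ∧ (¬D → B)) ∨ D) ∨ A   [eliminate →]
≡ ¬(¬((¬B ∨ ¬D) ∧ (¬¬D ∨ B)) ∨ D) ∨ A   [eliminate →]
≡ (¬¬((¬B ∨ ¬D) ∧ (¬¬D ∨ B)) ∧ ¬D) ∨ A   [De Morgan]
≡ ((¬B ∨ ¬D) ∧ (¬¬D ∨ B) ∧ ¬D) ∨ A   [double negation]
≡ ((¬B ∨ ¬D) ∧ (D ∨ B) ∧ ¬D) ∨ A   [double negation]
≡ (¬B ∧ D ∧ ¬D) ∨ (¬B ∧ B ∧ ¬D) ∨ (¬D ∧ D ∧ ¬D) ∨ (¬D ∧ B ∧ ¬D) ∨ A   [distribute ∧ over ∨]
≡ (¬D ∧ B) ∨ A   [simplify]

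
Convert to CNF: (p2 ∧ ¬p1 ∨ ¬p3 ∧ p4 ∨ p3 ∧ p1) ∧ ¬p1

(p2 ∨ ¬p3 ∨ p1) ∧ (p2 ∨ p4 ∨ p3) ∧ (p2 ∨ p4 ∨ p1) ∧ ¬p1

(p2 ∧ ¬p1 ∨ ¬p3 ∧ p4 ∨ p3 ∧ p1) ∧ ¬p1
≡ (p2 ∨ ¬p3 ∨ p3) ∧ (p2 ∨ ¬p3 ∨ p1) ∧ (p2 ∨ p4 ∨ p3) ∧ (p2 ∨ p4 ∨ p1) ∧ (¬p1 ∨ ¬p3 ∨ p3) ∧ (¬p1 ∨ ¬p3 ∨ p1) ∧ (¬p1 ∨ p4 ∨ p3) ∧ (¬p1 ∨ p4 ∨ p1) ∧ ¬p1   [distribute ∨ over ∧]
≡ (p2 ∨ ¬p3 ∨ p1) ∧ (p2 ∨ p4 ∨ p3) ∧ (p2 ∨ p4 ∨ p1) ∧ ¬p1   [simplify]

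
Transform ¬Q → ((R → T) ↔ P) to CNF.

(Q ∨ R ∨ P) ∧ (Q ∨ ¬T ∨ P) ∧ (Q ∨ ¬P ∨ ¬R ∨ T)

¬Q → ((R → T) ↔ P)
= ¬¬Q ∨ ((R → T) ↔ P)   (eliminate →)
= ¬¬Q ∨ (((R → T) → P) ∧ (P → (R → T)))   (eliminate ↔)
= ¬¬Q ∨ ((¬(R → T) ∨ P) ∧ (P → (R → T)))   (eliminate →)
= ¬¬Q ∨ ((¬(¬R ∨ T) ∨ P) ∧ (P → (R → T)))   (eliminate →)
= ¬¬Q ∨ ((¬(¬R ∨ T) ∨ P) ∧ (¬P ∨ (R → T)))   (eliminate →)
= ¬¬Q ∨ ((¬(¬R ∨ T) ∨ P) ∧ (¬P ∨ ¬R ∨ T))   (eliminate →)
= Q ∨ ((¬(¬R ∨ T) ∨ P) ∧ (¬P ∨ ¬R ∨ T))   (double negation)
= Q ∨ (((¬¬R ∧ ¬T) ∨ P) ∧ (¬P ∨ ¬R ∨ T))   (De Morgan)
= Q ∨ (((R ∧ ¬T) ∨ P) ∧ (¬P ∨ ¬R ∨ T))   (double negation)
= (Q ∨ R ∨ P) ∧ (Q ∨ ¬T ∨ P) ∧ (Q ∨ ¬P ∨ ¬R ∨ T)   (distribute ∨ over ∧)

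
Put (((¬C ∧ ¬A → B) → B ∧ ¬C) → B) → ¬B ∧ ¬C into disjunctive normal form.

¬B ∧ ¬C

(((¬C ∧ ¬A → B) → B ∧ ¬C) → B) → ¬B ∧ ¬C
⇔ ¬(((¬C ∧ ¬A → B) → B ∧ ¬C) → B) ∨ ¬B ∧ ¬C   — eliminate →
⇔ ¬(¬((¬C ∧ ¬A → B) → B ∧ ¬C) ∨ B) ∨ ¬B ∧ ¬C   — eliminate →
⇔ ¬(¬(¬(¬C ∧ ¬A → B) ∨ B ∧ ¬C) ∨ B) ∨ ¬B ∧ ¬C   — eliminate →
⇔ ¬(¬(¬(¬(¬C ∧ ¬A) ∨ B) ∨ B ∧ ¬C) ∨ B) ∨ ¬B ∧ ¬C   — eliminate →
⇔ ¬¬(¬(¬(¬C ∧ ¬A) ∨ B) ∨ B ∧ ¬C) ∧ ¬B ∨ ¬B ∧ ¬C   — De Morgan
⇔ (¬(¬(¬C ∧ ¬A) ∨ B) ∨ B ∧ ¬C) ∧ ¬B ∨ ¬B ∧ ¬C   — double negation
⇔ (¬¬(¬C ∧ ¬A) ∧ ¬B ∨ B ∧ ¬C) ∧ ¬B ∨ ¬B ∧ ¬C   — De Morgan
⇔ (¬C ∧ ¬A ∧ ¬B ∨ B ∧ ¬C) ∧ ¬B ∨ ¬B ∧ ¬C   — double negation
⇔ ¬C ∧ ¬A ∧ ¬B ∧ ¬B ∨ B ∧ ¬C ∧ ¬B ∨ ¬B ∧ ¬C   — distribute ∧ over ∨
⇔ ¬B ∧ ¬C   — simplify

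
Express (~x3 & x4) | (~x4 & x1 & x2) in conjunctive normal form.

(~x3 & x4) | (~x4 & x1 & x2)
⇔ (~x3 | ~x4) & (~x3 | x1) & (~x3 | x2) & (x4 | ~x4) & (x4 | x1) & (x4 | x2)   [distribute | over &]
⇔ (~x3 | ~x4) & (~x3 | x1) & (~x3 | x2) & (x4 | x1) & (x4 | x2)   [simplify]

(~x3 | ~x4) & (~x3 | x1) & (~x3 | x2) & (x4 | x1) & (x4 | x2)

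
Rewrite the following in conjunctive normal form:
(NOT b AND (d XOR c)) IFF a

(b OR NOT d OR c OR a) AND (b OR NOT c OR d OR a) AND (NOT a OR NOT b) AND (NOT a OR d OR c) AND (NOT a OR NOT d OR NOT c)

(NOT b AND (d XOR c)) IFF a
≡ ((NOT b AND (d XOR c)) IMPLIES a) AND (a IMPLIES (NOT b AND (d XOR c)))
≡ (NOT (NOT b AND (d XOR c)) OR a) AND (a IMPLIES (NOT b AND (d XOR c)))
≡ (NOT (NOT b AND (d OR c) AND NOT (d AND c)) OR a) AND (a IMPLIES (NOT b AND (d XOR c)))
≡ (NOT (NOT b AND (d OR c) AND NOT (d AND c)) OR a) AND (NOT a OR (NOT b AND (d XOR c)))
≡ (NOT (NOT b AND (d OR c) AND NOT (d AND c)) OR a) AND (NOT a OR (NOT b AND (d OR c) AND NOT (d AND c)))
≡ (NOT NOT b OR NOT (d OR c) OR NOT NOT (d AND c) OR a) AND (NOT a OR (NOT b AND (d OR c) AND NOT (d AND c)))
≡ (b OR NOT (d OR c) OR NOT NOT (d AND c) OR a) AND (NOT a OR (NOT b AND (d OR c) AND NOT (d AND c)))
≡ (b OR (NOT d AND NOT c) OR NOT NOT (d AND c) OR a) AND (NOT a OR (NOT b AND (d OR c) AND NOT (d AND c)))
≡ (b OR (NOT d AND NOT c) OR (d AND c) OR a) AND (NOT a OR (NOT b AND (d OR c) AND NOT (d AND c)))
≡ (b OR (NOT d AND NOT c) OR (d AND c) OR a) AND (NOT a OR (NOT b AND (d OR c) AND (NOT d OR NOT c)))
≡ (b OR NOT d OR d OR a) AND (b OR NOT d OR c OR a) AND (b OR NOT c OR d OR a) AND (b OR NOT c OR c OR a) AND (NOT a OR NOT b) AND (NOT a OR d OR c) AND (NOT a OR NOT d OR NOT c)
≡ (b OR NOT d OR c OR a) AND (b OR NOT c OR d OR a) AND (NOT a OR NOT b) AND (NOT a OR d OR c) AND (NOT a OR NOT d OR NOT c)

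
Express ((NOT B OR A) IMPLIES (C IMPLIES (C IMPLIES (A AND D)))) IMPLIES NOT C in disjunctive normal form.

((NOT B OR A) IMPLIES (C IMPLIES (C IMPLIES (A AND D)))) IMPLIES NOT C
= NOT ((NOT B OR A) IMPLIES (C IMPLIES (C IMPLIES (A AND D)))) OR NOT C   — eliminate IMPLIES
= NOT (NOT (NOT B OR A) OR (C IMPLIES (C IMPLIES (A AND D)))) OR NOT C   — eliminate IMPLIES
= NOT (NOT (NOT B OR A) OR NOT C OR (C IMPLIES (A AND D))) OR NOT C   — eliminate IMPLIES
= NOT (NOT (NOT B OR A) OR NOT C OR NOT C OR (A AND D)) OR NOT C   — eliminate IMPLIES
= (NOT NOT (NOT B OR A) AND NOT NOT C AND NOT NOT C AND NOT (A AND D)) OR NOT C   — De Morgan
= ((NOT B OR A) AND NOT NOT C AND NOT NOT C AND NOT (A AND D)) OR NOT C   — double negation
= ((NOT B OR A) AND C AND NOT NOT C AND NOT (A AND D)) OR NOT C   — double negation
= ((NOT B OR A) AND C AND C AND NOT (A AND D)) OR NOT C   — double negation
= ((NOT B OR A) AND C AND C AND (NOT A OR NOT D)) OR NOT C   — De Morgan
= (NOT B AND C AND C AND NOT A) OR (NOT B AND C AND C AND NOT D) OR (A AND C AND C AND NOT A) OR (A AND C AND C AND NOT D) OR NOT C   — distribute AND over OR
= (NOT B AND C AND NOT A) OR (NOT B AND C AND NOT D) OR (A AND C AND NOT D) OR NOT C   — simplify

(NOT B AND C AND NOT A) OR (NOT B AND C AND NOT D) OR (A AND C AND NOT D) OR NOT C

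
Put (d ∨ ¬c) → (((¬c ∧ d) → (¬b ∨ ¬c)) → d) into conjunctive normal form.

(d ∨ ¬c) → (((¬c ∧ d) → (¬b ∨ ¬c)) → d)
⇔ ¬(d ∨ ¬c) ∨ (((¬c ∧ d) → (¬b ∨ ¬c)) → d)
⇔ ¬(d ∨ ¬c) ∨ ¬((¬c ∧ d) → (¬b ∨ ¬c)) ∨ d
⇔ ¬(d ∨ ¬c) ∨ ¬(¬(¬c ∧ d) ∨ ¬b ∨ ¬c) ∨ d
⇔ (¬d ∧ ¬¬c) ∨ ¬(¬(¬c ∧ d) ∨ ¬b ∨ ¬c) ∨ d
⇔ (¬d ∧ c) ∨ ¬(¬(¬c ∧ d) ∨ ¬b ∨ ¬c) ∨ d
⇔ (¬d ∧ c) ∨ (¬¬(¬c ∧ d) ∧ ¬¬b ∧ ¬¬c) ∨ d
⇔ (¬d ∧ c) ∨ (¬c ∧ d ∧ ¬¬b ∧ ¬¬c) ∨ d
⇔ (¬d ∧ c) ∨ (¬c ∧ d ∧ b ∧ ¬¬c) ∨ d
⇔ (¬d ∧ c) ∨ (¬c ∧ d ∧ b ∧ c) ∨ d
⇔ (¬d ∨ ¬c ∨ d) ∧ (¬d ∨ d ∨ d) ∧ (¬d ∨ b ∨ d) ∧ (¬d ∨ c ∨ d) ∧ (c ∨ ¬c ∨ d) ∧ (c ∨ d ∨ d) ∧ (c ∨ b ∨ d) ∧ (c ∨ c ∨ d)
⇔ c ∨ d

c ∨ d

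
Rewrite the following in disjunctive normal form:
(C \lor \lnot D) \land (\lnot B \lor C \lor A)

(C \lor \lnot D) \land (\lnot B \lor C \lor A)
= (C \land \lnot B) \lor (C \land C) \lor (C \land A) \lor (\lnot D \land \lnot B) \lor (\lnot D \land C) \lor (\lnot D \land A)   [distribute \land over \lor]
= C \lor (\lnot D \land \lnot B) \lor (\lnot D \land A)   [simplify]

C \lor (\lnot D \land \lnot B) \lor (\lnot D \land A)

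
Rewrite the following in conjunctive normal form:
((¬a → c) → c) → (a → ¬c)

¬c ∨ ¬a

((¬a → c) → c) → (a → ¬c)
≡ ¬((¬a → c) → c) ∨ (a → ¬c)   [eliminate →]
≡ ¬(¬(¬a → c) ∨ c) ∨ (a → ¬c)   [eliminate →]
≡ ¬(¬(¬¬a ∨ c) ∨ c) ∨ (a → ¬c)   [eliminate →]
≡ ¬(¬(¬¬a ∨ c) ∨ c) ∨ ¬a ∨ ¬c   [eliminate →]
≡ (¬¬(¬¬a ∨ c) ∧ ¬c) ∨ ¬a ∨ ¬c   [De Morgan]
≡ ((¬¬a ∨ c) ∧ ¬c) ∨ ¬a ∨ ¬c   [double negation]
≡ ((a ∨ c) ∧ ¬c) ∨ ¬a ∨ ¬c   [double negation]
≡ (a ∨ c ∨ ¬a ∨ ¬c) ∧ (¬c ∨ ¬a ∨ ¬c)   [distribute ∨ over ∧]
≡ ¬c ∨ ¬a   [simplify]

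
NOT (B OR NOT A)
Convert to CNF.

NOT B AND A

NOT (B OR NOT A)
⇔ NOT B AND NOT NOT A   [De Morgan]
⇔ NOT B AND A   [double negation]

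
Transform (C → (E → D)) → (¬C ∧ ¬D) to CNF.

(E ∨ ¬C) ∧ ¬D

(C → (E → D)) → (¬C ∧ ¬D)
= ¬(C → (E → D)) ∨ (¬C ∧ ¬D)   [eliminate →]
= ¬(¬C ∨ (E → D)) ∨ (¬C ∧ ¬D)   [eliminate →]
= ¬(¬C ∨ ¬E ∨ D) ∨ (¬C ∧ ¬D)   [eliminate →]
= (¬¬C ∧ ¬¬E ∧ ¬D) ∨ (¬C ∧ ¬D)   [De Morgan]
= (C ∧ ¬¬E ∧ ¬D) ∨ (¬C ∧ ¬D)   [double negation]
= (C ∧ E ∧ ¬D) ∨ (¬C ∧ ¬D)   [double negation]
= (C ∨ ¬C) ∧ (C ∨ ¬D) ∧ (E ∨ ¬C) ∧ (E ∨ ¬D) ∧ (¬D ∨ ¬C) ∧ (¬D ∨ ¬D)   [distribute ∨ over ∧]
= (E ∨ ¬C) ∧ ¬D   [simplify]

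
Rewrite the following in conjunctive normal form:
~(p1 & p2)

~p1 | ~p2

~(p1 & p2)
≡ ~p1 | ~p2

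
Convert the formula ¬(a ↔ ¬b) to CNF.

¬(a ↔ ¬b)
≡ ¬((a → ¬b) ∧ (¬b → a))   (eliminate ↔)
≡ ¬((¬a ∨ ¬b) ∧ (¬b → a))   (eliminate →)
≡ ¬((¬a ∨ ¬b) ∧ (¬¬b ∨ a))   (eliminate →)
≡ ¬(¬a ∨ ¬b) ∨ ¬(¬¬b ∨ a)   (De Morgan)
≡ ¬¬a ∧ ¬¬b ∨ ¬(¬¬b ∨ a)   (De Morgan)
≡ a ∧ ¬¬b ∨ ¬(¬¬b ∨ a)   (double negation)
≡ a ∧ b ∨ ¬(¬¬b ∨ a)   (double negation)
≡ a ∧ b ∨ ¬¬¬b ∧ ¬a   (De Morgan)
≡ a ∧ b ∨ ¬b ∧ ¬a   (double negation)
≡ (a ∨ ¬b) ∧ (a ∨ ¬a) ∧ (b ∨ ¬b) ∧ (b ∨ ¬a)   (distribute ∨ over ∧)
≡ (a ∨ ¬b) ∧ (b ∨ ¬a)   (simplify)

(a ∨ ¬b) ∧ (b ∨ ¬a)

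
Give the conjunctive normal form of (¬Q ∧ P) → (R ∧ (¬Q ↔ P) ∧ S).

(Q ∨ ¬P ∨ R) ∧ (Q ∨ ¬P ∨ S)

(¬Q ∧ P) → (R ∧ (¬Q ↔ P) ∧ S)
≡ ¬(¬Q ∧ P) ∨ (R ∧ (¬Q ↔ P) ∧ S)
≡ ¬(¬Q ∧ P) ∨ (R ∧ (¬Q → P) ∧ (P → ¬Q) ∧ S)
≡ ¬(¬Q ∧ P) ∨ (R ∧ (¬¬Q ∨ P) ∧ (P → ¬Q) ∧ S)
≡ ¬(¬Q ∧ P) ∨ (R ∧ (¬¬Q ∨ P) ∧ (¬P ∨ ¬Q) ∧ S)
≡ ¬¬Q ∨ ¬P ∨ (R ∧ (¬¬Q ∨ P) ∧ (¬P ∨ ¬Q) ∧ S)
≡ Q ∨ ¬P ∨ (R ∧ (¬¬Q ∨ P) ∧ (¬P ∨ ¬Q) ∧ S)
≡ Q ∨ ¬P ∨ (R ∧ (Q ∨ P) ∧ (¬P ∨ ¬Q) ∧ S)
≡ (Q ∨ ¬P ∨ R) ∧ (Q ∨ ¬P ∨ Q ∨ P) ∧ (Q ∨ ¬P ∨ ¬P ∨ ¬Q) ∧ (Q ∨ ¬P ∨ S)
≡ (Q ∨ ¬P ∨ R) ∧ (Q ∨ ¬P ∨ S)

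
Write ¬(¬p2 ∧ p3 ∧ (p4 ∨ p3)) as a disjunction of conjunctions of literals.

¬(¬p2 ∧ p3 ∧ (p4 ∨ p3))
⇔ ¬¬p2 ∨ ¬p3 ∨ ¬(p4 ∨ p3)   [De Morgan]
⇔ p2 ∨ ¬p3 ∨ ¬(p4 ∨ p3)   [double negation]
⇔ p2 ∨ ¬p3 ∨ (¬p4 ∧ ¬p3)   [De Morgan]
⇔ p2 ∨ ¬p3   [simplify]

p2 ∨ ¬p3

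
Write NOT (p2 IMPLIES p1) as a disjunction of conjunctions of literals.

p2 AND NOT p1

NOT (p2 IMPLIES p1)
≡ NOT (NOT p2 OR p1)   [eliminate IMPLIES]
≡ NOT NOT p2 AND NOT p1   [De Morgan]
≡ p2 AND NOT p1   [double negation]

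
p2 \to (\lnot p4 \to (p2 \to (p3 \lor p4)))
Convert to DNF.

p2 \to (\lnot p4 \to (p2 \to (p3 \lor p4)))
= \lnot p2 \lor (\lnot p4 \to (p2 \to (p3 \lor p4)))   [eliminate \to]
= \lnot p2 \lor \lnot \lnot p4 \lor (p2 \to (p3 \lor p4))   [eliminate \to]
= \lnot p2 \lor \lnot \lnot p4 \lor \lnot p2 \lor p3 \lor p4   [eliminate \to]
= \lnot p2 \lor p4 \lor \lnot p2 \lor p3 \lor p4   [double negation]
= \lnot p2 \lor p4 \lor p3   [simplify]

\lnot p2 \lor p4 \lor p3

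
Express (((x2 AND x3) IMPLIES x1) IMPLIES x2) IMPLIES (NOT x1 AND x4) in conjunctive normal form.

(NOT x2 OR NOT x1) AND (NOT x2 OR x4)

(((x2 AND x3) IMPLIES x1) IMPLIES x2) IMPLIES (NOT x1 AND x4)
≡ NOT (((x2 AND x3) IMPLIES x1) IMPLIES x2) OR (NOT x1 AND x4)   [eliminate IMPLIES]
≡ NOT (NOT ((x2 AND x3) IMPLIES x1) OR x2) OR (NOT x1 AND x4)   [eliminate IMPLIES]
≡ NOT (NOT (NOT (x2 AND x3) OR x1) OR x2) OR (NOT x1 AND x4)   [eliminate IMPLIES]
≡ (NOT NOT (NOT (x2 AND x3) OR x1) AND NOT x2) OR (NOT x1 AND x4)   [De Morgan]
≡ ((NOT (x2 AND x3) OR x1) AND NOT x2) OR (NOT x1 AND x4)   [double negation]
≡ ((NOT x2 OR NOT x3 OR x1) AND NOT x2) OR (NOT x1 AND x4)   [De Morgan]
≡ (NOT x2 OR NOT x3 OR x1 OR NOT x1) AND (NOT x2 OR NOT x3 OR x1 OR x4) AND (NOT x2 OR NOT x1) AND (NOT x2 OR x4)   [distribute OR over AND]
≡ (NOT x2 OR NOT x1) AND (NOT x2 OR x4)   [simplify]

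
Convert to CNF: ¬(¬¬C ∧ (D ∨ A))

¬(¬¬C ∧ (D ∨ A))
≡ ¬¬¬C ∨ ¬(D ∨ A)   [De Morgan]
≡ ¬C ∨ ¬(D ∨ A)   [double negation]
≡ ¬C ∨ (¬D ∧ ¬A)   [De Morgan]
≡ (¬C ∨ ¬D) ∧ (¬C ∨ ¬A)   [distribute ∨ over ∧]

(¬C ∨ ¬D) ∧ (¬C ∨ ¬A)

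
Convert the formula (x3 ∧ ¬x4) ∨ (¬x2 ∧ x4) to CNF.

(x3 ∨ ¬x2) ∧ (x3 ∨ x4) ∧ (¬x4 ∨ ¬x2)

(x3 ∧ ¬x4) ∨ (¬x2 ∧ x4)
≡ (x3 ∨ ¬x2) ∧ (x3 ∨ x4) ∧ (¬x4 ∨ ¬x2) ∧ (¬x4 ∨ x4)   [distribute ∨ over ∧]
≡ (x3 ∨ ¬x2) ∧ (x3 ∨ x4) ∧ (¬x4 ∨ ¬x2)   [simplify]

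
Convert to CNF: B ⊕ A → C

B ⊕ A → C
= ¬(B ⊕ A) ∨ C   [eliminate →]
= ¬((B ∨ A) ∧ ¬(B ∧ A)) ∨ C   [expand ⊕]
= ¬(B ∨ A) ∨ ¬¬(B ∧ A) ∨ C   [De Morgan]
= ¬B ∧ ¬A ∨ ¬¬(B ∧ A) ∨ C   [De Morgan]
= ¬B ∧ ¬A ∨ B ∧ A ∨ C   [double negation]
= (¬B ∨ B ∨ C) ∧ (¬B ∨ A ∨ C) ∧ (¬A ∨ B ∨ C) ∧ (¬A ∨ A ∨ C)   [distribute ∨ over ∧]
= (¬B ∨ A ∨ C) ∧ (¬A ∨ B ∨ C)   [simplify]

(¬B ∨ A ∨ C) ∧ (¬A ∨ B ∨ C)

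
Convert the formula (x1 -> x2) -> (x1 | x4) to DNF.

(x1 -> x2) -> (x1 | x4)
≡ ~(x1 -> x2) | x1 | x4
≡ ~(~x1 | x2) | x1 | x4
≡ (~~x1 & ~x2) | x1 | x4
≡ (x1 & ~x2) | x1 | x4
≡ x1 | x4

x1 | x4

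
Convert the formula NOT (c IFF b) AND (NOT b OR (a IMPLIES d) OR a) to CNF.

(c OR b) AND (NOT b OR NOT c)

NOT (c IFF b) AND (NOT b OR (a IMPLIES d) OR a)
≡ NOT ((c IMPLIES b) AND (b IMPLIES c)) AND (NOT b OR (a IMPLIES d) OR a)   [eliminate IFF]
≡ NOT ((NOT c OR b) AND (b IMPLIES c)) AND (NOT b OR (a IMPLIES d) OR a)   [eliminate IMPLIES]
≡ NOT ((NOT c OR b) AND (NOT b OR c)) AND (NOT b OR (a IMPLIES d) OR a)   [eliminate IMPLIES]
≡ NOT ((NOT c OR b) AND (NOT b OR c)) AND (NOT b OR NOT a OR d OR a)   [eliminate IMPLIES]
≡ (NOT (NOT c OR b) OR NOT (NOT b OR c)) AND (NOT b OR NOT a OR d OR a)   [De Morgan]
≡ ((NOT NOT c AND NOT b) OR NOT (NOT b OR c)) AND (NOT b OR NOT a OR d OR a)   [De Morgan]
≡ ((c AND NOT b) OR NOT (NOT b OR c)) AND (NOT b OR NOT a OR d OR a)   [double negation]
≡ ((c AND NOT b) OR (NOT NOT b AND NOT c)) AND (NOT b OR NOT a OR d OR a)   [De Morgan]
≡ ((c AND NOT b) OR (b AND NOT c)) AND (NOT b OR NOT a OR d OR a)   [double negation]
≡ (c OR b) AND (c OR NOT c) AND (NOT b OR b) AND (NOT b OR NOT c) AND (NOT b OR NOT a OR d OR a)   [distribute OR over AND]
≡ (c OR b) AND (NOT b OR NOT c)   [simplify]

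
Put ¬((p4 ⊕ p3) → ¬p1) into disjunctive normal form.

¬((p4 ⊕ p3) → ¬p1)
≡ ¬(¬(p4 ⊕ p3) ∨ ¬p1)   [eliminate →]
≡ ¬(¬((p4 ∧ ¬p3) ∨ (¬p4 ∧ p3)) ∨ ¬p1)   [expand ⊕]
≡ ¬¬((p4 ∧ ¬p3) ∨ (¬p4 ∧ p3)) ∧ ¬¬p1   [De Morgan]
≡ ((p4 ∧ ¬p3) ∨ (¬p4 ∧ p3)) ∧ ¬¬p1   [double negation]
≡ ((p4 ∧ ¬p3) ∨ (¬p4 ∧ p3)) ∧ p1   [double negation]
≡ (p4 ∧ ¬p3 ∧ p1) ∨ (¬p4 ∧ p3 ∧ p1)   [distribute ∧ over ∨]

(p4 ∧ ¬p3 ∧ p1) ∨ (¬p4 ∧ p3 ∧ p1)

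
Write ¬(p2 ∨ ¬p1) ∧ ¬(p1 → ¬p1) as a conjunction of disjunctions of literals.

¬(p2 ∨ ¬p1) ∧ ¬(p1 → ¬p1)
⇔ ¬(p2 ∨ ¬p1) ∧ ¬(¬p1 ∨ ¬p1)   (eliminate →)
⇔ ¬p2 ∧ ¬¬p1 ∧ ¬(¬p1 ∨ ¬p1)   (De Morgan)
⇔ ¬p2 ∧ p1 ∧ ¬(¬p1 ∨ ¬p1)   (double negation)
⇔ ¬p2 ∧ p1 ∧ ¬¬p1 ∧ ¬¬p1   (De Morgan)
⇔ ¬p2 ∧ p1 ∧ p1 ∧ ¬¬p1   (double negation)
⇔ ¬p2 ∧ p1 ∧ p1 ∧ p1   (double negation)
⇔ ¬p2 ∧ p1   (simplify)

¬p2 ∧ p1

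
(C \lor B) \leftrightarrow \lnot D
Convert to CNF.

(\lnot C \lor \lnot D) \land (\lnot B \lor \lnot D) \land (D \lor C \lor B)

(C \lor B) \leftrightarrow \lnot D
≡ ((C \lor B) \to \lnot D) \land (\lnot D \to (C \lor B))   [eliminate \leftrightarrow]
≡ (\lnot (C \lor B) \lor \lnot D) \land (\lnot D \to (C \lor B))   [eliminate \to]
≡ (\lnot (C \lor B) \lor \lnot D) \land (\lnot \lnot D \lor C \lor B)   [eliminate \to]
≡ ((\lnot C \land \lnot B) \lor \lnot D) \land (\lnot \lnot D \lor C \lor B)   [De Morgan]
≡ ((\lnot C \land \lnot B) \lor \lnot D) \land (D \lor C \lor B)   [double negation]
≡ (\lnot C \lor \lnot D) \land (\lnot B \lor \lnot D) \land (D \lor C \lor B)   [distribute \lor over \land]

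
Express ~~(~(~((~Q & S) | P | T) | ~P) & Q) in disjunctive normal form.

~~(~(~((~Q & S) | P | T) | ~P) & Q)
≡ ~(~((~Q & S) | P | T) | ~P) & Q   (double negation)
≡ ~~((~Q & S) | P | T) & ~~P & Q   (De Morgan)
≡ ((~Q & S) | P | T) & ~~P & Q   (double negation)
≡ ((~Q & S) | P | T) & P & Q   (double negation)
≡ (~Q & S & P & Q) | (P & P & Q) | (T & P & Q)   (distribute & over |)
≡ P & Q   (simplify)

P & Q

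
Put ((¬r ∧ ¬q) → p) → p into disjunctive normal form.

((¬r ∧ ¬q) → p) → p
≡ ¬((¬r ∧ ¬q) → p) ∨ p   — eliminate →
≡ ¬(¬(¬r ∧ ¬q) ∨ p) ∨ p   — eliminate →
≡ (¬¬(¬r ∧ ¬q) ∧ ¬p) ∨ p   — De Morgan
≡ (¬r ∧ ¬q ∧ ¬p) ∨ p   — double negation

(¬r ∧ ¬q ∧ ¬p) ∨ p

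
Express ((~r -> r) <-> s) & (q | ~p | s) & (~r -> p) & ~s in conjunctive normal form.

((~r -> r) <-> s) & (q | ~p | s) & (~r -> p) & ~s
≡ ((~r -> r) -> s) & (s -> (~r -> r)) & (q | ~p | s) & (~r -> p) & ~s   [eliminate <->]
≡ (~(~r -> r) | s) & (s -> (~r -> r)) & (q | ~p | s) & (~r -> p) & ~s   [eliminate ->]
≡ (~(~~r | r) | s) & (s -> (~r -> r)) & (q | ~p | s) & (~r -> p) & ~s   [eliminate ->]
≡ (~(~~r | r) | s) & (~s | (~r -> r)) & (q | ~p | s) & (~r -> p) & ~s   [eliminate ->]
≡ (~(~~r | r) | s) & (~s | ~~r | r) & (q | ~p | s) & (~r -> p) & ~s   [eliminate ->]
≡ (~(~~r | r) | s) & (~s | ~~r | r) & (q | ~p | s) & (~~r | p) & ~s   [eliminate ->]
≡ ((~~~r & ~r) | s) & (~s | ~~r | r) & (q | ~p | s) & (~~r | p) & ~s   [De Morgan]
≡ ((~r & ~r) | s) & (~s | ~~r | r) & (q | ~p | s) & (~~r | p) & ~s   [double negation]
≡ ((~r & ~r) | s) & (~s | r | r) & (q | ~p | s) & (~~r | p) & ~s   [double negation]
≡ ((~r & ~r) | s) & (~s | r | r) & (q | ~p | s) & (r | p) & ~s   [double negation]
≡ (~r | s) & (~r | s) & (~s | r | r) & (q | ~p | s) & (r | p) & ~s   [distribute | over &]
≡ (~r | s) & (q | ~p | s) & (r | p) & ~s   [simplify]

(~r | s) & (q | ~p | s) & (r | p) & ~s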